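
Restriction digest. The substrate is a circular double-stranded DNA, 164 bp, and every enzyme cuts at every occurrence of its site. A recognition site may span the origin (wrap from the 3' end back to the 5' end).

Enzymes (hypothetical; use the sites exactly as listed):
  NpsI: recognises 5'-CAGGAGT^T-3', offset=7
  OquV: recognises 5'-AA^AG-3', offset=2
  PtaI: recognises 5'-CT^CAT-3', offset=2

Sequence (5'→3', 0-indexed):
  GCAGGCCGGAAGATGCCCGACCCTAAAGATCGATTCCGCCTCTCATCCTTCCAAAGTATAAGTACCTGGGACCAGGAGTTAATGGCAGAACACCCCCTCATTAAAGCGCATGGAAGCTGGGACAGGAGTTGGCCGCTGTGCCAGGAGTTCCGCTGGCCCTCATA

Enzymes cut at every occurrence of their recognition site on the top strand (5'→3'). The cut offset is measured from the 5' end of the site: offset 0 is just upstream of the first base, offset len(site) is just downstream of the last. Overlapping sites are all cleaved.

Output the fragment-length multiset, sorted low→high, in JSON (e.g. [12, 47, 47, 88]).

Site scan:
  NpsI (CAGGAGTT, off=7): starts [72, 122, 141] → cuts [79, 129, 148]
  OquV (AAAG, off=2): starts [24, 52, 102] → cuts [26, 54, 104]
  PtaI (CTCAT, off=2): starts [41, 96, 158] → cuts [43, 98, 160]

Pooled cuts: [26, 43, 54, 79, 98, 104, 129, 148, 160]

Fragments:
  26→43: 17 bp
  43→54: 11 bp
  54→79: 25 bp
  79→98: 19 bp
  98→104: 6 bp
  104→129: 25 bp
  129→148: 19 bp
  148→160: 12 bp
  160→26 (wrap): 164-160+26 = 30 bp

[6,11,12,17,19,19,25,25,30]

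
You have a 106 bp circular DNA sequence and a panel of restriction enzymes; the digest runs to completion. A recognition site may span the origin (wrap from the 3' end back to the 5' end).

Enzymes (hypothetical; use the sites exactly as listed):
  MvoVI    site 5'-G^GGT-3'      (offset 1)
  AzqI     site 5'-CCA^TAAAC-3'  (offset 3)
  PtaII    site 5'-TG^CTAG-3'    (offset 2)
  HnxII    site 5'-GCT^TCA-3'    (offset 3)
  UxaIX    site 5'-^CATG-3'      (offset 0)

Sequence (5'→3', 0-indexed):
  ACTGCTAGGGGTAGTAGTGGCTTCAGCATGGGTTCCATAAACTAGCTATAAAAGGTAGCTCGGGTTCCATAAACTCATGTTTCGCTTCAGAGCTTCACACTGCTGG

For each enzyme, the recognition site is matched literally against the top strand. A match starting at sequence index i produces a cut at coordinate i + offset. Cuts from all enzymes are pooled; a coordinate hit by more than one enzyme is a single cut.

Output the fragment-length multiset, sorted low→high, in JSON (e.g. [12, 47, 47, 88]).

[4,4,5,6,7,7,8,11,13,16,25]

Per-enzyme occurrences:
  MvoVI GGGT/1: at [8, 29, 61] ⇒ [9, 30, 62]
  AzqI CCATAAAC/3: at [34, 66] ⇒ [37, 69]
  PtaII TGCTAG/2: at [2] ⇒ [4]
  HnxII GCTTCA/3: at [19, 83, 91] ⇒ [22, 86, 94]
  UxaIX CATG/0: at [26, 75] ⇒ [26, 75]

Pooled cuts: [4, 9, 22, 26, 30, 37, 62, 69, 75, 86, 94]

Fragments:
  4→9: 5 bp
  9→22: 13 bp
  22→26: 4 bp
  26→30: 4 bp
  30→37: 7 bp
  37→62: 25 bp
  62→69: 7 bp
  69→75: 6 bp
  75→86: 11 bp
  86→94: 8 bp
  94→4 (wrap): 106-94+4 = 16 bp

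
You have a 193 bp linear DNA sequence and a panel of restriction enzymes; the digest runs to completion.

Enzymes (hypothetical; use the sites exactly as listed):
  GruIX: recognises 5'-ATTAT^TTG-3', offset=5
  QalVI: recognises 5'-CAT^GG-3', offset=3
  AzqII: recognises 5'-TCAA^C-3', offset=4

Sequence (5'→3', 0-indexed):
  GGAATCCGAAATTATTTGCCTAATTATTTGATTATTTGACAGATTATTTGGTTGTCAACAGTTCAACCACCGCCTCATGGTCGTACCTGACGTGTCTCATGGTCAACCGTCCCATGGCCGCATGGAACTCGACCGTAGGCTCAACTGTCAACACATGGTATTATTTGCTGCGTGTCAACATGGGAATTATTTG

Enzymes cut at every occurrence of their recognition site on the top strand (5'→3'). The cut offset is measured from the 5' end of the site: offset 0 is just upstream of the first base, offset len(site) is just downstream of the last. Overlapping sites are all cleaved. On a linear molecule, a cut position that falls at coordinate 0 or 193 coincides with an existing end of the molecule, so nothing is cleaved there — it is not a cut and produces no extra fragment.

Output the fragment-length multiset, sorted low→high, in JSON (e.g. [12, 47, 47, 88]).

[3,3,5,6,7,8,8,8,8,9,9,11,12,12,12,14,15,21,22]

Scan for sites:
  GruIX (ATTATTTG, off=5): starts [10, 22, 30, 42, 159, 185] → cuts [15, 27, 35, 47, 164, 190]
  QalVI (CATGG, off=3): starts [75, 97, 112, 120, 153, 178] → cuts [78, 100, 115, 123, 156, 181]
  AzqII (TCAAC, off=4): starts [54, 62, 102, 140, 147, 174] → cuts [58, 66, 106, 144, 151, 178]

All cut coordinates (distinct, sorted): [15, 27, 35, 47, 58, 66, 78, 100, 106, 115, 123, 144, 151, 156, 164, 178, 181, 190]

Fragment lengths:
  [0,15): 15 bp
  [15,27): 12 bp
  [27,35): 8 bp
  [35,47): 12 bp
  [47,58): 11 bp
  [58,66): 8 bp
  [66,78): 12 bp
  [78,100): 22 bp
  [100,106): 6 bp
  [106,115): 9 bp
  [115,123): 8 bp
  [123,144): 21 bp
  [144,151): 7 bp
  [151,156): 5 bp
  [156,164): 8 bp
  [164,178): 14 bp
  [178,181): 3 bp
  [181,190): 9 bp
  [190,193): 3 bp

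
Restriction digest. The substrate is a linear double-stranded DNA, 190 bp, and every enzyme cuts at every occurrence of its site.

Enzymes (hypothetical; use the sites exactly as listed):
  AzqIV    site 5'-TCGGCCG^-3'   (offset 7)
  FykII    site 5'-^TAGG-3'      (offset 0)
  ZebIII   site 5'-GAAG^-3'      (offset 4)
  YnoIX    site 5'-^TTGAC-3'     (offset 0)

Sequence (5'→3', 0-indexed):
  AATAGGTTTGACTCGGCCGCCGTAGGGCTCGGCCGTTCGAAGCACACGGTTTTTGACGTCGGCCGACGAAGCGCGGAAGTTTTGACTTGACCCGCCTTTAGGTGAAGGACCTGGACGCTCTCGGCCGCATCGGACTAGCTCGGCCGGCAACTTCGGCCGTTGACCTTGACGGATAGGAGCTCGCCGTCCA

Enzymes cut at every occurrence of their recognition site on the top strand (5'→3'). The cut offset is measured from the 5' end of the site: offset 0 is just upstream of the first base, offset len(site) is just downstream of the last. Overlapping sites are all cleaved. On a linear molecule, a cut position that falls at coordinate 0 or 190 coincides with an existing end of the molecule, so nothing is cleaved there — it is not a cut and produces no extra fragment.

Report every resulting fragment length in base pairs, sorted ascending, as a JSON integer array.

[2,2,3,5,5,6,6,7,8,8,9,10,12,12,13,13,13,17,19,20]

Site scan:
  AzqIV TCGGCCG/7: at [12, 28, 58, 120, 139, 152] ⇒ [19, 35, 65, 127, 146, 159]
  FykII TAGG/0: at [2, 22, 98, 173] ⇒ [2, 22, 98, 173]
  ZebIII GAAG/4: at [38, 67, 75, 103] ⇒ [42, 71, 79, 107]
  YnoIX TTGAC/0: at [7, 52, 81, 86, 159, 165] ⇒ [7, 52, 81, 86, 159, 165]

Pooled cuts: [2, 7, 19, 22, 35, 42, 52, 65, 71, 79, 81, 86, 98, 107, 127, 146, 159, 165, 173]

Fragments:
  [0,2): 2 bp
  [2,7): 5 bp
  [7,19): 12 bp
  [19,22): 3 bp
  [22,35): 13 bp
  [35,42): 7 bp
  [42,52): 10 bp
  [52,65): 13 bp
  [65,71): 6 bp
  [71,79): 8 bp
  [79,81): 2 bp
  [81,86): 5 bp
  [86,98): 12 bp
  [98,107): 9 bp
  [107,127): 20 bp
  [127,146): 19 bp
  [146,159): 13 bp
  [159,165): 6 bp
  [165,173): 8 bp
  [173,190): 17 bp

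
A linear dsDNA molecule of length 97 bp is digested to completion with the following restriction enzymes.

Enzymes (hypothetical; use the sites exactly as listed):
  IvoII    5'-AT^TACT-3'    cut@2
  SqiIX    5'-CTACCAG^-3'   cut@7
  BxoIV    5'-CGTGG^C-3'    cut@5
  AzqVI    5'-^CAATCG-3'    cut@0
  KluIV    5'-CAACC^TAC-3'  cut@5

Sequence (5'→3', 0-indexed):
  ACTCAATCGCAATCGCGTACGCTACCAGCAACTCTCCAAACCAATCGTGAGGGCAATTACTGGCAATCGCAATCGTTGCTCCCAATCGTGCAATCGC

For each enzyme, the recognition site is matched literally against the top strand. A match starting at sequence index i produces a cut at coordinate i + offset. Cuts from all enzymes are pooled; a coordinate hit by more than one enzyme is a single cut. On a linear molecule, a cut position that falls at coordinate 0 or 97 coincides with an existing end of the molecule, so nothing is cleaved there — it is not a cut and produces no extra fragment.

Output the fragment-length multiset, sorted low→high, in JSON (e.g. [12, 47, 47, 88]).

[3,6,6,6,7,8,13,13,16,19]

Per-enzyme occurrences:
  IvoII (ATTACT, off=2): starts [55] → cuts [57]
  SqiIX (CTACCAG, off=7): starts [21] → cuts [28]
  BxoIV (CGTGGC, off=5): no sites
  AzqVI (CAATCG, off=0): starts [3, 9, 41, 63, 69, 82, 90] → cuts [3, 9, 41, 63, 69, 82, 90]
  KluIV (CAACCTAC, off=5): no sites

All cut coordinates (distinct, sorted): [3, 9, 28, 41, 57, 63, 69, 82, 90]

Fragment lengths:
  [0,3): 3 bp
  [3,9): 6 bp
  [9,28): 19 bp
  [28,41): 13 bp
  [41,57): 16 bp
  [57,63): 6 bp
  [63,69): 6 bp
  [69,82): 13 bp
  [82,90): 8 bp
  [90,97): 7 bp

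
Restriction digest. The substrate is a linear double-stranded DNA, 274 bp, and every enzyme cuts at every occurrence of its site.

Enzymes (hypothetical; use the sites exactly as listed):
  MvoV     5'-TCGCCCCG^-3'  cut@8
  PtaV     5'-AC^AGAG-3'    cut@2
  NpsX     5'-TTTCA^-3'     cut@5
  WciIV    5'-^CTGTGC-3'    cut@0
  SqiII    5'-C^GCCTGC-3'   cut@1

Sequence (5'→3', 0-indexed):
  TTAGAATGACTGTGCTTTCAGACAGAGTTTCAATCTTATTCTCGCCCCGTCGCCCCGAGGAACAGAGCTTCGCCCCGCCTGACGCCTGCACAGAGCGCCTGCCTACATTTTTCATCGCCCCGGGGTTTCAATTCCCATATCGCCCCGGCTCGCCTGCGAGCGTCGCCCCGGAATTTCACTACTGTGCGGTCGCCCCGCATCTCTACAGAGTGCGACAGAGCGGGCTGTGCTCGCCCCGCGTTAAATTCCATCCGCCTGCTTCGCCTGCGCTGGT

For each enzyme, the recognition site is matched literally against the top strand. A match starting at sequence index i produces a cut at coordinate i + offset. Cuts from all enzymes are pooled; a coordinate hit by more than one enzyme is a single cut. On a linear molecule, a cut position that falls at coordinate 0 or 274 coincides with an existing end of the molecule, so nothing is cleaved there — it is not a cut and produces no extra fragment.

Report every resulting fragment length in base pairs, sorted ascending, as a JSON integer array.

[3,3,4,5,6,6,8,8,8,8,8,8,9,9,9,9,10,11,12,14,14,15,16,17,17,18,19]

Site scan:
  MvoV TCGCCCCG/8: at [41, 49, 69, 114, 139, 162, 189, 230] ⇒ [49, 57, 77, 122, 147, 170, 197, 238]
  PtaV ACAGAG/2: at [21, 61, 89, 204, 214] ⇒ [23, 63, 91, 206, 216]
  NpsX TTTCA/5: at [15, 27, 109, 125, 173] ⇒ [20, 32, 114, 130, 178]
  WciIV CTGTGC/0: at [9, 181, 224] ⇒ [9, 181, 224]
  SqiII CGCCTGC/1: at [82, 95, 150, 252, 261] ⇒ [83, 96, 151, 253, 262]

All cut coordinates (distinct, sorted): [9, 20, 23, 32, 49, 57, 63, 77, 83, 91, 96, 114, 122, 130, 147, 151, 170, 178, 181, 197, 206, 216, 224, 238, 253, 262]

Fragment lengths:
  [0,9): 9 bp
  [9,20): 11 bp
  [20,23): 3 bp
  [23,32): 9 bp
  [32,49): 17 bp
  [49,57): 8 bp
  [57,63): 6 bp
  [63,77): 14 bp
  [77,83): 6 bp
  [83,91): 8 bp
  [91,96): 5 bp
  [96,114): 18 bp
  [114,122): 8 bp
  [122,130): 8 bp
  [130,147): 17 bp
  [147,151): 4 bp
  [151,170): 19 bp
  [170,178): 8 bp
  [178,181): 3 bp
  [181,197): 16 bp
  [197,206): 9 bp
  [206,216): 10 bp
  [216,224): 8 bp
  [224,238): 14 bp
  [238,253): 15 bp
  [253,262): 9 bp
  [262,274): 12 bp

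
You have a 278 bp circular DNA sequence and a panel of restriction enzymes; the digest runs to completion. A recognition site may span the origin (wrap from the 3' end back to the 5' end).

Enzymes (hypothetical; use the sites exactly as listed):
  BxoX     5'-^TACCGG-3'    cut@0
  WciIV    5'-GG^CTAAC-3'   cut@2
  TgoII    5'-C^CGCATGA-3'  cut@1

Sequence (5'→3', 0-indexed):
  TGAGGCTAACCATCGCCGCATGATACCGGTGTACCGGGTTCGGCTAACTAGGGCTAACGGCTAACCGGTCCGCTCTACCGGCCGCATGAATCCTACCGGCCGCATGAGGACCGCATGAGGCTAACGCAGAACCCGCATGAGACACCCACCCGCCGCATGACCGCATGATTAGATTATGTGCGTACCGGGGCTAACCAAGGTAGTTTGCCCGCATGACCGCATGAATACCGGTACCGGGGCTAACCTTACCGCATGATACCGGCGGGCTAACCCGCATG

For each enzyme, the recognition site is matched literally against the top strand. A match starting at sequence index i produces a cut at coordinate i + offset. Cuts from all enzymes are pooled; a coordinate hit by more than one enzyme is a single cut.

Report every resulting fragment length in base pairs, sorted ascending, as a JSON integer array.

[6,7,7,7,7,7,8,8,8,8,8,8,9,10,10,10,11,11,11,12,13,15,17,19,20,21]

Per-enzyme occurrences:
  BxoX TACCGG/0: at [23, 31, 75, 93, 182, 225, 231, 256] ⇒ [23, 31, 75, 93, 182, 225, 231, 256]
  WciIV GGCTAAC/2: at [3, 41, 51, 58, 118, 188, 237, 264] ⇒ [5, 43, 53, 60, 120, 190, 239, 266]
  TgoII CCGCATGA/1: at [15, 81, 99, 110, 132, 152, 160, 208, 216, 248] ⇒ [16, 82, 100, 111, 133, 153, 161, 209, 217, 249]

Pooled cuts: [5, 16, 23, 31, 43, 53, 60, 75, 82, 93, 100, 111, 120, 133, 153, 161, 182, 190, 209, 217, 225, 231, 239, 249, 256, 266]

Fragment lengths:
  5→16: 11 bp
  16→23: 7 bp
  23→31: 8 bp
  31→43: 12 bp
  43→53: 10 bp
  53→60: 7 bp
  60→75: 15 bp
  75→82: 7 bp
  82→93: 11 bp
  93→100: 7 bp
  100→111: 11 bp
  111→120: 9 bp
  120→133: 13 bp
  133→153: 20 bp
  153→161: 8 bp
  161→182: 21 bp
  182→190: 8 bp
  190→209: 19 bp
  209→217: 8 bp
  217→225: 8 bp
  225→231: 6 bp
  231→239: 8 bp
  239→249: 10 bp
  249→256: 7 bp
  256→266: 10 bp
  266→5 (wrap): 278-266+5 = 17 bp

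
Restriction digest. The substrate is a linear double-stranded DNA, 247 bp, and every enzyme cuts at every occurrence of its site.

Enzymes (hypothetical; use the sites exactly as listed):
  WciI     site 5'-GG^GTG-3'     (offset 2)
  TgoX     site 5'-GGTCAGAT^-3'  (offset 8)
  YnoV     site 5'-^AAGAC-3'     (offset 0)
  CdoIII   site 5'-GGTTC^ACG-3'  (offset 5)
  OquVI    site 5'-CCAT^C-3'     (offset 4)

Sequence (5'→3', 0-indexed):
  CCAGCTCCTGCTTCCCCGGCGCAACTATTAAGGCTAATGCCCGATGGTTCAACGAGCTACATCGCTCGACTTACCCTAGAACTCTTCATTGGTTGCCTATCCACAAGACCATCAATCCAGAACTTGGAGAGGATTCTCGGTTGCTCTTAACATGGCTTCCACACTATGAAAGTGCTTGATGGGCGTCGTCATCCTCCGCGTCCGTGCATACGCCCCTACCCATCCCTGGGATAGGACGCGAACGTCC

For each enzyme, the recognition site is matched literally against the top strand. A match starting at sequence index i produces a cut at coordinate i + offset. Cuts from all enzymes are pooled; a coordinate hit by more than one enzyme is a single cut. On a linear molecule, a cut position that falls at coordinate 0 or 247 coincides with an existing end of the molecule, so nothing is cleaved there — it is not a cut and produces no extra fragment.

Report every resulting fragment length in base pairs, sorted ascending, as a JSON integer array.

[8,24,104,111]

Site scan:
  WciI (GGGTG, off=2): no sites
  TgoX (GGTCAGAT, off=8): no sites
  YnoV AAGAC/0: at [104] ⇒ [104]
  CdoIII (GGTTCACG, off=5): no sites
  OquVI CCATC/4: at [108, 219] ⇒ [112, 223]

All cut coordinates (distinct, sorted): [104, 112, 223]

Fragments:
  [0,104): 104 bp
  [104,112): 8 bp
  [112,223): 111 bp
  [223,247): 24 bp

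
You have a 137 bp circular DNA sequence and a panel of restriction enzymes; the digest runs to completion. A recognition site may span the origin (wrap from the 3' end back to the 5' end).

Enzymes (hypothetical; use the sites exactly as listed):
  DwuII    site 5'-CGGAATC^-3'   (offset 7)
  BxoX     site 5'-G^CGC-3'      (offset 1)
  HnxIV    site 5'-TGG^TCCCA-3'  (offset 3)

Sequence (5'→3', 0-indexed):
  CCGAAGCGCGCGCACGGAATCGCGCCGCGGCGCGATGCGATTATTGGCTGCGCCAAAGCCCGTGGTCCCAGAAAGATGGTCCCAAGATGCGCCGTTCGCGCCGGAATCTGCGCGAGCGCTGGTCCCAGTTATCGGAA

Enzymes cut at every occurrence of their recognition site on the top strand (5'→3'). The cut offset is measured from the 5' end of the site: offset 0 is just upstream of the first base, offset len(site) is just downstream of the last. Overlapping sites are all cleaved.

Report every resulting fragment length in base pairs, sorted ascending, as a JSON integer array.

Scan for sites:
  DwuII (CGGAATC, off=7): starts [14, 101] → cuts [21, 108]
  BxoX (GCGC, off=1): starts [5, 7, 9, 21, 29, 49, 88, 97, 109, 115] → cuts [6, 8, 10, 22, 30, 50, 89, 98, 110, 116]
  HnxIV (TGGTCCCA, off=3): starts [62, 76, 119] → cuts [65, 79, 122]

All cut coordinates (distinct, sorted): [6, 8, 10, 21, 22, 30, 50, 65, 79, 89, 98, 108, 110, 116, 122]

Fragment lengths:
  6→8: 2 bp
  8→10: 2 bp
  10→21: 11 bp
  21→22: 1 bp
  22→30: 8 bp
  30→50: 20 bp
  50→65: 15 bp
  65→79: 14 bp
  79→89: 10 bp
  89→98: 9 bp
  98→108: 10 bp
  108→110: 2 bp
  110→116: 6 bp
  116→122: 6 bp
  122→6 (wrap): 137-122+6 = 21 bp

[1,2,2,2,6,6,8,9,10,10,11,14,15,20,21]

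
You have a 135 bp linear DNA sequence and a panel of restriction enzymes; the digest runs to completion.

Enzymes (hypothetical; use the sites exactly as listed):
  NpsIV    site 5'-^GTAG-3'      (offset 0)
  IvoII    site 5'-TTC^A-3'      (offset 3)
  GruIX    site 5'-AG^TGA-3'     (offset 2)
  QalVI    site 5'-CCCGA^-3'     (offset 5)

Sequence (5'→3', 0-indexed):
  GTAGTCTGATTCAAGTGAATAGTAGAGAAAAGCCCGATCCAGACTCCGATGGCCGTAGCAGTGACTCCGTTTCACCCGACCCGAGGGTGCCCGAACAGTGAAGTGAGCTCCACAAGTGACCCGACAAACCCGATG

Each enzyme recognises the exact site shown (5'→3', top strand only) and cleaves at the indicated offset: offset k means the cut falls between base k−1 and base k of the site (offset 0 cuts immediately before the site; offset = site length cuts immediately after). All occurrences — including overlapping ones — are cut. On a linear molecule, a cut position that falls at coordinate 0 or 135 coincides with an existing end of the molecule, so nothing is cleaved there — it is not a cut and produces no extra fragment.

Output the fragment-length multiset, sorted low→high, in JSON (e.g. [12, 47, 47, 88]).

Per-enzyme occurrences:
  NpsIV (GTAG, off=0): starts [0, 21, 54] → cuts [21, 54] (position 0 is a terminus of the linear molecule — no cut)
  IvoII (TTCA, off=3): starts [9, 70] → cuts [12, 73]
  GruIX (AGTGA, off=2): starts [13, 59, 96, 101, 114] → cuts [15, 61, 98, 103, 116]
  QalVI (CCCGA, off=5): starts [32, 74, 79, 89, 119, 128] → cuts [37, 79, 84, 94, 124, 133]

Pooled cuts: [12, 15, 21, 37, 54, 61, 73, 79, 84, 94, 98, 103, 116, 124, 133]

Fragment lengths:
  [0,12): 12 bp
  [12,15): 3 bp
  [15,21): 6 bp
  [21,37): 16 bp
  [37,54): 17 bp
  [54,61): 7 bp
  [61,73): 12 bp
  [73,79): 6 bp
  [79,84): 5 bp
  [84,94): 10 bp
  [94,98): 4 bp
  [98,103): 5 bp
  [103,116): 13 bp
  [116,124): 8 bp
  [124,133): 9 bp
  [133,135): 2 bp

[2,3,4,5,5,6,6,7,8,9,10,12,12,13,16,17]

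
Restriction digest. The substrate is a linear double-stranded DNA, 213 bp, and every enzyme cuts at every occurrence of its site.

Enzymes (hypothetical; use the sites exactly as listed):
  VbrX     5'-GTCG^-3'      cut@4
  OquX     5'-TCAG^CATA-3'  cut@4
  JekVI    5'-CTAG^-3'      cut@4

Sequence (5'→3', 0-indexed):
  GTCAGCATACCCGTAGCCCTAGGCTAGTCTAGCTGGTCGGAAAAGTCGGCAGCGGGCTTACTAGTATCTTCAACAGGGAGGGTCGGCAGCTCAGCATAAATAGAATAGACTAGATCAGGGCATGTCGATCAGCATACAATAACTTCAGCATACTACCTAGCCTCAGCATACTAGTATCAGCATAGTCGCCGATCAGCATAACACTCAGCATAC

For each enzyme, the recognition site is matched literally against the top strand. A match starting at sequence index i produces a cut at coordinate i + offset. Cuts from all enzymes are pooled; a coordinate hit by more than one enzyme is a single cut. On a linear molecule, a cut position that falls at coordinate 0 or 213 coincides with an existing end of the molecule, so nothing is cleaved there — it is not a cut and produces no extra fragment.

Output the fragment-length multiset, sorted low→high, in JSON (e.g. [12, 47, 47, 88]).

Scan for sites:
  VbrX GTCG/4: at [35, 44, 81, 123, 184] ⇒ [39, 48, 85, 127, 188]
  OquX TCAGCATA/4: at [1, 90, 128, 144, 162, 176, 192, 204] ⇒ [5, 94, 132, 148, 166, 180, 196, 208]
  JekVI CTAG/4: at [18, 23, 28, 60, 109, 156, 170] ⇒ [22, 27, 32, 64, 113, 160, 174]

Pooled cuts: [5, 22, 27, 32, 39, 48, 64, 85, 94, 113, 127, 132, 148, 160, 166, 174, 180, 188, 196, 208]

Fragment lengths:
  [0,5): 5 bp
  [5,22): 17 bp
  [22,27): 5 bp
  [27,32): 5 bp
  [32,39): 7 bp
  [39,48): 9 bp
  [48,64): 16 bp
  [64,85): 21 bp
  [85,94): 9 bp
  [94,113): 19 bp
  [113,127): 14 bp
  [127,132): 5 bp
  [132,148): 16 bp
  [148,160): 12 bp
  [160,166): 6 bp
  [166,174): 8 bp
  [174,180): 6 bp
  [180,188): 8 bp
  [188,196): 8 bp
  [196,208): 12 bp
  [208,213): 5 bp

[5,5,5,5,5,6,6,7,8,8,8,9,9,12,12,14,16,16,17,19,21]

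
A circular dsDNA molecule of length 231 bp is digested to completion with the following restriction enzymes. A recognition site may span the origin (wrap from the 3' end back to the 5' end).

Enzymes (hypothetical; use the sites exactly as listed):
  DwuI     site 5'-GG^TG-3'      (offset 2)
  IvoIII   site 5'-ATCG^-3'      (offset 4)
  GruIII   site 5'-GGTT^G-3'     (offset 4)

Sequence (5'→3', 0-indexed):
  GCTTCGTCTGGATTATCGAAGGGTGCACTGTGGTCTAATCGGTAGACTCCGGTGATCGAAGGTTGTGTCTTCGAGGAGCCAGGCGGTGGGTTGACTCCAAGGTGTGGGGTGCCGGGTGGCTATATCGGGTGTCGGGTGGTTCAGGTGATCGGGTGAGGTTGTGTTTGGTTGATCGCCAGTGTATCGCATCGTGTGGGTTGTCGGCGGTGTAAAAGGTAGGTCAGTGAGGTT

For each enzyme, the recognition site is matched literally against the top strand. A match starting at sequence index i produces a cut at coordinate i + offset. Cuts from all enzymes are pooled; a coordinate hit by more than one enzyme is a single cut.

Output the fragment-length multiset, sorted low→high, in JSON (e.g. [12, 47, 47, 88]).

[2,2,5,5,5,6,6,6,6,7,7,7,7,8,8,9,10,10,11,11,11,18,18,22,24]

Site scan:
  DwuI (GGTG, off=2): starts [21, 50, 84, 100, 107, 114, 127, 134, 143, 151, 205] → cuts [23, 52, 86, 102, 109, 116, 129, 136, 145, 153, 207]
  IvoIII (ATCG, off=4): starts [14, 37, 54, 123, 147, 171, 182, 187] → cuts [18, 41, 58, 127, 151, 175, 186, 191]
  GruIII (GGTTG, off=4): starts [60, 88, 156, 166, 195, 227] → cuts [0, 64, 92, 160, 170, 199]

Pooled cuts: [0, 18, 23, 41, 52, 58, 64, 86, 92, 102, 109, 116, 127, 129, 136, 145, 151, 153, 160, 170, 175, 186, 191, 199, 207]

Fragments:
  0→18: 18 bp
  18→23: 5 bp
  23→41: 18 bp
  41→52: 11 bp
  52→58: 6 bp
  58→64: 6 bp
  64→86: 22 bp
  86→92: 6 bp
  92→102: 10 bp
  102→109: 7 bp
  109→116: 7 bp
  116→127: 11 bp
  127→129: 2 bp
  129→136: 7 bp
  136→145: 9 bp
  145→151: 6 bp
  151→153: 2 bp
  153→160: 7 bp
  160→170: 10 bp
  170→175: 5 bp
  175→186: 11 bp
  186→191: 5 bp
  191→199: 8 bp
  199→207: 8 bp
  207→0 (wrap): 231-207+0 = 24 bp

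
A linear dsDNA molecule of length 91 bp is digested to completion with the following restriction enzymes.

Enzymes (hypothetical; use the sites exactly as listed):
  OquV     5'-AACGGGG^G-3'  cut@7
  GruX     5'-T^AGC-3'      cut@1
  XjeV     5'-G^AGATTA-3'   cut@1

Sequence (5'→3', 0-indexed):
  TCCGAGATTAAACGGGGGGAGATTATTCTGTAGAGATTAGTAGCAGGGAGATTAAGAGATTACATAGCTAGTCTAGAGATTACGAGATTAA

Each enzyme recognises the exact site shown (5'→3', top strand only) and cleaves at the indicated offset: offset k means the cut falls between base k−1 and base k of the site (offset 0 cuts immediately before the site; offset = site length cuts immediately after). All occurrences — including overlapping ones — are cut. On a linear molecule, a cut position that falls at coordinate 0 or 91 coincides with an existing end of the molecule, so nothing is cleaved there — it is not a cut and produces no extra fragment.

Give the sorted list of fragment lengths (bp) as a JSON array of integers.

Per-enzyme occurrences:
  OquV AACGGGGG/7: at [10] ⇒ [17]
  GruX TAGC/1: at [40, 64] ⇒ [41, 65]
  XjeV GAGATTA/1: at [3, 18, 32, 47, 55, 75, 83] ⇒ [4, 19, 33, 48, 56, 76, 84]

Pooled cuts: [4, 17, 19, 33, 41, 48, 56, 65, 76, 84]

Fragments:
  [0,4): 4 bp
  [4,17): 13 bp
  [17,19): 2 bp
  [19,33): 14 bp
  [33,41): 8 bp
  [41,48): 7 bp
  [48,56): 8 bp
  [56,65): 9 bp
  [65,76): 11 bp
  [76,84): 8 bp
  [84,91): 7 bp

[2,4,7,7,8,8,8,9,11,13,14]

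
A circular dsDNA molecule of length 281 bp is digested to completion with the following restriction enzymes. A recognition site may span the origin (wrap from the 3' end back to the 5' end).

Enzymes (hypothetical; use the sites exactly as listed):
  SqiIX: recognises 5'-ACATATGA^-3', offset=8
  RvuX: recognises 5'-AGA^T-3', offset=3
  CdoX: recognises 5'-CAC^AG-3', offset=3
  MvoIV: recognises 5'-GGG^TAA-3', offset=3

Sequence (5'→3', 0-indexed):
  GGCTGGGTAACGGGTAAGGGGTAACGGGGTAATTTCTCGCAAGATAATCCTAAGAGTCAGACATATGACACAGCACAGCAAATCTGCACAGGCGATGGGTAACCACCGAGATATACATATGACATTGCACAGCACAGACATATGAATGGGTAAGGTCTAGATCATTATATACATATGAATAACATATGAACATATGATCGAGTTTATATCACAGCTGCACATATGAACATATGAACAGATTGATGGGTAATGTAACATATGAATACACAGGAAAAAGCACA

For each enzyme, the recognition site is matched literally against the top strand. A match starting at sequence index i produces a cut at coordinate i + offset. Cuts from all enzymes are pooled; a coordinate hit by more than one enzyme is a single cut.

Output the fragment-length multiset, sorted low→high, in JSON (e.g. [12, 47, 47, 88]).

[3,5,5,5,5,6,7,7,8,8,8,8,8,8,10,10,11,11,11,12,12,13,14,15,15,15,17,24]

Scan for sites:
  SqiIX (ACATATGA, off=8): starts [60, 114, 137, 170, 181, 189, 218, 226, 254] → cuts [68, 122, 145, 178, 189, 197, 226, 234, 262]
  RvuX (AGAT, off=3): starts [41, 108, 158, 236] → cuts [44, 111, 161, 239]
  CdoX (CACAG, off=3): starts [68, 73, 86, 127, 132, 209, 265, 277] → cuts [71, 76, 89, 130, 135, 212, 268, 280]
  MvoIV (GGGTAA, off=3): starts [4, 11, 18, 26, 96, 147, 244] → cuts [7, 14, 21, 29, 99, 150, 247]

Pooled cuts: [7, 14, 21, 29, 44, 68, 71, 76, 89, 99, 111, 122, 130, 135, 145, 150, 161, 178, 189, 197, 212, 226, 234, 239, 247, 262, 268, 280]

Fragment lengths:
  7→14: 7 bp
  14→21: 7 bp
  21→29: 8 bp
  29→44: 15 bp
  44→68: 24 bp
  68→71: 3 bp
  71→76: 5 bp
  76→89: 13 bp
  89→99: 10 bp
  99→111: 12 bp
  111→122: 11 bp
  122→130: 8 bp
  130→135: 5 bp
  135→145: 10 bp
  145→150: 5 bp
  150→161: 11 bp
  161→178: 17 bp
  178→189: 11 bp
  189→197: 8 bp
  197→212: 15 bp
  212→226: 14 bp
  226→234: 8 bp
  234→239: 5 bp
  239→247: 8 bp
  247→262: 15 bp
  262→268: 6 bp
  268→280: 12 bp
  280→7 (wrap): 281-280+7 = 8 bp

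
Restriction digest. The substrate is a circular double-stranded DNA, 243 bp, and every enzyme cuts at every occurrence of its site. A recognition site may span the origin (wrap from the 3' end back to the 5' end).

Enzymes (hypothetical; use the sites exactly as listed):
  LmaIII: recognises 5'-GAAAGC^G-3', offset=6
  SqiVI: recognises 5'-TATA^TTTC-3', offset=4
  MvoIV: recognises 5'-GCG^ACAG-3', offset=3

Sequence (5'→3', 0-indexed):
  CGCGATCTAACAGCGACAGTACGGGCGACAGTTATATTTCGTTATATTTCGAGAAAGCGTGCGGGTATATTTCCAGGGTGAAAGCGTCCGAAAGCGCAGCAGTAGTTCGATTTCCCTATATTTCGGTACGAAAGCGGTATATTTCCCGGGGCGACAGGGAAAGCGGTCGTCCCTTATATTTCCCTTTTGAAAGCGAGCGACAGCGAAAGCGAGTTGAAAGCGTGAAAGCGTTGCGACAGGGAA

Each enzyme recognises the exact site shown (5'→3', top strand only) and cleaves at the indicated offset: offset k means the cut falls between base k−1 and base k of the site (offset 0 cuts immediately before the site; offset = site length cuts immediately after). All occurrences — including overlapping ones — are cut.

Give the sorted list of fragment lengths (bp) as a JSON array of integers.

[5,6,6,8,9,10,10,11,11,11,11,12,12,12,14,15,16,16,23,25]

Per-enzyme occurrences:
  LmaIII GAAAGCG/6: at [52, 79, 89, 129, 158, 188, 204, 215, 223] ⇒ [58, 85, 95, 135, 164, 194, 210, 221, 229]
  SqiVI TATATTTC/4: at [32, 42, 65, 116, 137, 174] ⇒ [36, 46, 69, 120, 141, 178]
  MvoIV GCGACAG/3: at [12, 24, 150, 196, 232] ⇒ [15, 27, 153, 199, 235]

Pooled cuts: [15, 27, 36, 46, 58, 69, 85, 95, 120, 135, 141, 153, 164, 178, 194, 199, 210, 221, 229, 235]

Fragment lengths:
  15→27: 12 bp
  27→36: 9 bp
  36→46: 10 bp
  46→58: 12 bp
  58→69: 11 bp
  69→85: 16 bp
  85→95: 10 bp
  95→120: 25 bp
  120→135: 15 bp
  135→141: 6 bp
  141→153: 12 bp
  153→164: 11 bp
  164→178: 14 bp
  178→194: 16 bp
  194→199: 5 bp
  199→210: 11 bp
  210→221: 11 bp
  221→229: 8 bp
  229→235: 6 bp
  235→15 (wrap): 243-235+15 = 23 bp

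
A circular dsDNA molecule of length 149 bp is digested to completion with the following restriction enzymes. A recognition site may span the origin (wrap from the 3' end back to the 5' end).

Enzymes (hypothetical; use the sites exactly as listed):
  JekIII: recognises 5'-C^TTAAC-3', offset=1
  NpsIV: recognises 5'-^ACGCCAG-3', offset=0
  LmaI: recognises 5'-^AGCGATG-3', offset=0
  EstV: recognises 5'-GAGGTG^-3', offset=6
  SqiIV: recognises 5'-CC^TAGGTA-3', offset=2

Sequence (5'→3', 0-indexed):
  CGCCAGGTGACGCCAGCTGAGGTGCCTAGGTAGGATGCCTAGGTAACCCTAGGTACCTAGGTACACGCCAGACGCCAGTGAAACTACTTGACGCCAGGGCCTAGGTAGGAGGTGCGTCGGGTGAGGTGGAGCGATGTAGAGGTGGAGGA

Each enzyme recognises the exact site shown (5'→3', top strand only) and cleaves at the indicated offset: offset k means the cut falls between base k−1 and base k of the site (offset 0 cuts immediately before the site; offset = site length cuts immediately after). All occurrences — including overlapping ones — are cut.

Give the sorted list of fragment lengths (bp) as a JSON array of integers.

Scan for sites:
  JekIII (CTTAAC, off=1): no sites
  NpsIV (ACGCCAG, off=0): starts [9, 64, 71, 90, 148] → cuts [9, 64, 71, 90, 148]
  LmaI (AGCGATG, off=0): starts [129] → cuts [129]
  EstV (GAGGTG, off=6): starts [18, 108, 122, 138] → cuts [24, 114, 128, 144]
  SqiIV (CCTAGGTA, off=2): starts [24, 37, 47, 55, 99] → cuts [26, 39, 49, 57, 101]

All cut coordinates (distinct, sorted): [9, 24, 26, 39, 49, 57, 64, 71, 90, 101, 114, 128, 129, 144, 148]

Fragment lengths:
  9→24: 15 bp
  24→26: 2 bp
  26→39: 13 bp
  39→49: 10 bp
  49→57: 8 bp
  57→64: 7 bp
  64→71: 7 bp
  71→90: 19 bp
  90→101: 11 bp
  101→114: 13 bp
  114→128: 14 bp
  128→129: 1 bp
  129→144: 15 bp
  144→148: 4 bp
  148→9 (wrap): 149-148+9 = 10 bp

[1,2,4,7,7,8,10,10,11,13,13,14,15,15,19]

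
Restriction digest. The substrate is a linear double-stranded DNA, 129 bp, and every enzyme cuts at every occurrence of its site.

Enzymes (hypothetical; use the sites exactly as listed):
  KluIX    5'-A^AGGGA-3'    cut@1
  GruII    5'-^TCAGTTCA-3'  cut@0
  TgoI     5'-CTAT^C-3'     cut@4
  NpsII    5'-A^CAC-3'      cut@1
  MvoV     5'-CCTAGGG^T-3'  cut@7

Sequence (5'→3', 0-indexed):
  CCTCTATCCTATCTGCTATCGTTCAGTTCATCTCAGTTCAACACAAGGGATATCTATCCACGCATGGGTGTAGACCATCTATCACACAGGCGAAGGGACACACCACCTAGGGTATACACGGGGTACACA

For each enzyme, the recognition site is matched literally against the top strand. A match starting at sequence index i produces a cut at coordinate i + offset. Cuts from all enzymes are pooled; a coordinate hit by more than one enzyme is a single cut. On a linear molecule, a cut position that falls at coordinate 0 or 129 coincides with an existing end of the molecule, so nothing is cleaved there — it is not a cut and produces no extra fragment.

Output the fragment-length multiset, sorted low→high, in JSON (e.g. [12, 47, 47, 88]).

Site scan:
  KluIX (AAGGGA, off=1): starts [44, 92] → cuts [45, 93]
  GruII (TCAGTTCA, off=0): starts [22, 32] → cuts [22, 32]
  TgoI (CTATC, off=4): starts [3, 8, 15, 53, 78] → cuts [7, 12, 19, 57, 82]
  NpsII (ACAC, off=1): starts [40, 83, 97, 99, 115, 124] → cuts [41, 84, 98, 100, 116, 125]
  MvoV (CCTAGGGT, off=7): starts [105] → cuts [112]

Pooled cuts: [7, 12, 19, 22, 32, 41, 45, 57, 82, 84, 93, 98, 100, 112, 116, 125]

Fragments:
  [0,7): 7 bp
  [7,12): 5 bp
  [12,19): 7 bp
  [19,22): 3 bp
  [22,32): 10 bp
  [32,41): 9 bp
  [41,45): 4 bp
  [45,57): 12 bp
  [57,82): 25 bp
  [82,84): 2 bp
  [84,93): 9 bp
  [93,98): 5 bp
  [98,100): 2 bp
  [100,112): 12 bp
  [112,116): 4 bp
  [116,125): 9 bp
  [125,129): 4 bp

[2,2,3,4,4,4,5,5,7,7,9,9,9,10,12,12,25]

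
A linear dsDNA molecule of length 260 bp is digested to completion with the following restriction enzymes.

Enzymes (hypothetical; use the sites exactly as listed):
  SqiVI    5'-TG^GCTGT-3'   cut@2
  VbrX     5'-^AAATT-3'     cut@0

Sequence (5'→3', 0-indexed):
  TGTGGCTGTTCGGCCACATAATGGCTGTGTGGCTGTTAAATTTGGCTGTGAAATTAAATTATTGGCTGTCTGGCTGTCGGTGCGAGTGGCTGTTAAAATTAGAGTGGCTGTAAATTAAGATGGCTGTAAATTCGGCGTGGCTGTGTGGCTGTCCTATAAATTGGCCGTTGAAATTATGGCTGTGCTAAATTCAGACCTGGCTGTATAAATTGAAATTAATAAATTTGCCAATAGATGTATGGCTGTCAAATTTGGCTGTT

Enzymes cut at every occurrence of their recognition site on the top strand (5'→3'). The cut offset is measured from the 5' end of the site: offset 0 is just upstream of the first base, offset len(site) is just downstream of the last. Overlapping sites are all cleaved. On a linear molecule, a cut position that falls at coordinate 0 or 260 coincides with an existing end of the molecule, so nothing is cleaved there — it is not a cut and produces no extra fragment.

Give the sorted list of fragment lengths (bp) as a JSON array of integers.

[4,5,5,5,6,6,6,6,6,7,7,7,7,8,8,8,8,8,8,9,10,11,11,12,13,13,16,19,21]

Per-enzyme occurrences:
  SqiVI TGGCTGT/2: at [2, 21, 29, 42, 62, 70, 86, 104, 120, 137, 145, 176, 197, 239, 252] ⇒ [4, 23, 31, 44, 64, 72, 88, 106, 122, 139, 147, 178, 199, 241, 254]
  VbrX AAATT/0: at [37, 50, 55, 95, 111, 127, 157, 170, 186, 206, 212, 220, 247] ⇒ [37, 50, 55, 95, 111, 127, 157, 170, 186, 206, 212, 220, 247]

All cut coordinates (distinct, sorted): [4, 23, 31, 37, 44, 50, 55, 64, 72, 88, 95, 106, 111, 122, 127, 139, 147, 157, 170, 178, 186, 199, 206, 212, 220, 241, 247, 254]

Fragments:
  [0,4): 4 bp
  [4,23): 19 bp
  [23,31): 8 bp
  [31,37): 6 bp
  [37,44): 7 bp
  [44,50): 6 bp
  [50,55): 5 bp
  [55,64): 9 bp
  [64,72): 8 bp
  [72,88): 16 bp
  [88,95): 7 bp
  [95,106): 11 bp
  [106,111): 5 bp
  [111,122): 11 bp
  [122,127): 5 bp
  [127,139): 12 bp
  [139,147): 8 bp
  [147,157): 10 bp
  [157,170): 13 bp
  [170,178): 8 bp
  [178,186): 8 bp
  [186,199): 13 bp
  [199,206): 7 bp
  [206,212): 6 bp
  [212,220): 8 bp
  [220,241): 21 bp
  [241,247): 6 bp
  [247,254): 7 bp
  [254,260): 6 bp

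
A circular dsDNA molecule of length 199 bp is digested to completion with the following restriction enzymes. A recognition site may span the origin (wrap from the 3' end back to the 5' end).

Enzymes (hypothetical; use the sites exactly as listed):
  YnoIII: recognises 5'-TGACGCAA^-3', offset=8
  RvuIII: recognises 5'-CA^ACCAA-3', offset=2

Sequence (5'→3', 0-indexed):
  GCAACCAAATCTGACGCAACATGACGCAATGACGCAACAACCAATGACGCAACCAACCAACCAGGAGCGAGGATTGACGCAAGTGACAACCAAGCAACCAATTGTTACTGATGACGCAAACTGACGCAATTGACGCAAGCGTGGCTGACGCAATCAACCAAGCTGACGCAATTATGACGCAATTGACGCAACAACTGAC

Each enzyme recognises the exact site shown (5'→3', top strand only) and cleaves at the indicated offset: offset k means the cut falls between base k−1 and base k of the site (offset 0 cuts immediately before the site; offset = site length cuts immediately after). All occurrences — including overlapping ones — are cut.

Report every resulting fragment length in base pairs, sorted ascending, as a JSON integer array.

Site scan:
  YnoIII TGACGCAA/8: at [11, 21, 29, 44, 74, 111, 121, 130, 145, 163, 174, 183, 195] ⇒ [4, 19, 29, 37, 52, 82, 119, 129, 138, 153, 171, 182, 191]
  RvuIII CAACCAA/2: at [1, 37, 49, 53, 86, 94, 154] ⇒ [3, 39, 51, 55, 88, 96, 156]

Pooled cuts: [3, 4, 19, 29, 37, 39, 51, 52, 55, 82, 88, 96, 119, 129, 138, 153, 156, 171, 182, 191]

Fragment lengths:
  3→4: 1 bp
  4→19: 15 bp
  19→29: 10 bp
  29→37: 8 bp
  37→39: 2 bp
  39→51: 12 bp
  51→52: 1 bp
  52→55: 3 bp
  55→82: 27 bp
  82→88: 6 bp
  88→96: 8 bp
  96→119: 23 bp
  119→129: 10 bp
  129→138: 9 bp
  138→153: 15 bp
  153→156: 3 bp
  156→171: 15 bp
  171→182: 11 bp
  182→191: 9 bp
  191→3 (wrap): 199-191+3 = 11 bp

[1,1,2,3,3,6,8,8,9,9,10,10,11,11,12,15,15,15,23,27]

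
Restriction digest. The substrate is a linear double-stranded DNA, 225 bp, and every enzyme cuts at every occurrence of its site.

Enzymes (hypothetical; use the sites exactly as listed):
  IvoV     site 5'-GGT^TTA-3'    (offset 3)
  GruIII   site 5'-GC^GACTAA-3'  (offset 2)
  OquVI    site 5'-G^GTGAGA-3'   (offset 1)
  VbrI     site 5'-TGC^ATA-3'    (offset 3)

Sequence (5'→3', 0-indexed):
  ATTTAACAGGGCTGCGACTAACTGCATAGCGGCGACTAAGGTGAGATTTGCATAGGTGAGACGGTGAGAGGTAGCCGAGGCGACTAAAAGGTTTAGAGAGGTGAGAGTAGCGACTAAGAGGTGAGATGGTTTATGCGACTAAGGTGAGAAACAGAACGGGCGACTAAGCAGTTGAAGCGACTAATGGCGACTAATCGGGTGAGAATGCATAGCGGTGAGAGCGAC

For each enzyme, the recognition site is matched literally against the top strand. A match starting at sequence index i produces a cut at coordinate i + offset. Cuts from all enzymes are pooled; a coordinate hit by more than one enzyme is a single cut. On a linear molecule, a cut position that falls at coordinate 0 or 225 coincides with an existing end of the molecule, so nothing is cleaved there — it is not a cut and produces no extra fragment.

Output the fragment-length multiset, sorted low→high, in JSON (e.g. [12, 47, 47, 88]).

[4,6,6,7,7,8,8,8,9,10,10,10,10,10,11,11,11,11,15,17,18,18]

Per-enzyme occurrences:
  IvoV (GGTTTA, off=3): starts [89, 127] → cuts [92, 130]
  GruIII (GCGACTAA, off=2): starts [13, 31, 79, 109, 134, 159, 176, 186] → cuts [15, 33, 81, 111, 136, 161, 178, 188]
  OquVI (GGTGAGA, off=1): starts [39, 54, 62, 99, 119, 142, 197, 213] → cuts [40, 55, 63, 100, 120, 143, 198, 214]
  VbrI (TGCATA, off=3): starts [22, 48, 205] → cuts [25, 51, 208]

All cut coordinates (distinct, sorted): [15, 25, 33, 40, 51, 55, 63, 81, 92, 100, 111, 120, 130, 136, 143, 161, 178, 188, 198, 208, 214]

Fragments:
  [0,15): 15 bp
  [15,25): 10 bp
  [25,33): 8 bp
  [33,40): 7 bp
  [40,51): 11 bp
  [51,55): 4 bp
  [55,63): 8 bp
  [63,81): 18 bp
  [81,92): 11 bp
  [92,100): 8 bp
  [100,111): 11 bp
  [111,120): 9 bp
  [120,130): 10 bp
  [130,136): 6 bp
  [136,143): 7 bp
  [143,161): 18 bp
  [161,178): 17 bp
  [178,188): 10 bp
  [188,198): 10 bp
  [198,208): 10 bp
  [208,214): 6 bp
  [214,225): 11 bp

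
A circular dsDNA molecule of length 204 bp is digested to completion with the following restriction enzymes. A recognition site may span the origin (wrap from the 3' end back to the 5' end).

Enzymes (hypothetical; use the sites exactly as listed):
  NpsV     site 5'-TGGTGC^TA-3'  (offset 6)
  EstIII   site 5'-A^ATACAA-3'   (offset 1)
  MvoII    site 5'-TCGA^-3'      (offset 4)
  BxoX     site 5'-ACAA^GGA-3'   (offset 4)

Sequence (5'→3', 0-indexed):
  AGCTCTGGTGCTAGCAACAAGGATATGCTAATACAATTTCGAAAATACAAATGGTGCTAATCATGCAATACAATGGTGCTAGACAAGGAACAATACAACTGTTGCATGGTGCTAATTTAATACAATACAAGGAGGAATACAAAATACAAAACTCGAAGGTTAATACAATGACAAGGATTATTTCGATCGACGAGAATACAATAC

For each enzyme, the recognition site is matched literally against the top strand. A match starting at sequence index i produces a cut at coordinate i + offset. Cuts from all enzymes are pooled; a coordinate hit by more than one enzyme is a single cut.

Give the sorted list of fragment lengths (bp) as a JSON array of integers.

Scan for sites:
  NpsV TGGTGCTA/6: at [5, 51, 73, 106] ⇒ [11, 57, 79, 112]
  EstIII AATACAA/1: at [29, 43, 66, 91, 118, 123, 135, 142, 161, 194] ⇒ [30, 44, 67, 92, 119, 124, 136, 143, 162, 195]
  MvoII TCGA/4: at [38, 152, 182, 186] ⇒ [42, 156, 186, 190]
  BxoX ACAAGGA/4: at [16, 82, 126, 170] ⇒ [20, 86, 130, 174]

Pooled cuts: [11, 20, 30, 42, 44, 57, 67, 79, 86, 92, 112, 119, 124, 130, 136, 143, 156, 162, 174, 186, 190, 195]

Fragment lengths:
  11→20: 9 bp
  20→30: 10 bp
  30→42: 12 bp
  42→44: 2 bp
  44→57: 13 bp
  57→67: 10 bp
  67→79: 12 bp
  79→86: 7 bp
  86→92: 6 bp
  92→112: 20 bp
  112→119: 7 bp
  119→124: 5 bp
  124→130: 6 bp
  130→136: 6 bp
  136→143: 7 bp
  143→156: 13 bp
  156→162: 6 bp
  162→174: 12 bp
  174→186: 12 bp
  186→190: 4 bp
  190→195: 5 bp
  195→11 (wrap): 204-195+11 = 20 bp

[2,4,5,5,6,6,6,6,7,7,7,9,10,10,12,12,12,12,13,13,20,20]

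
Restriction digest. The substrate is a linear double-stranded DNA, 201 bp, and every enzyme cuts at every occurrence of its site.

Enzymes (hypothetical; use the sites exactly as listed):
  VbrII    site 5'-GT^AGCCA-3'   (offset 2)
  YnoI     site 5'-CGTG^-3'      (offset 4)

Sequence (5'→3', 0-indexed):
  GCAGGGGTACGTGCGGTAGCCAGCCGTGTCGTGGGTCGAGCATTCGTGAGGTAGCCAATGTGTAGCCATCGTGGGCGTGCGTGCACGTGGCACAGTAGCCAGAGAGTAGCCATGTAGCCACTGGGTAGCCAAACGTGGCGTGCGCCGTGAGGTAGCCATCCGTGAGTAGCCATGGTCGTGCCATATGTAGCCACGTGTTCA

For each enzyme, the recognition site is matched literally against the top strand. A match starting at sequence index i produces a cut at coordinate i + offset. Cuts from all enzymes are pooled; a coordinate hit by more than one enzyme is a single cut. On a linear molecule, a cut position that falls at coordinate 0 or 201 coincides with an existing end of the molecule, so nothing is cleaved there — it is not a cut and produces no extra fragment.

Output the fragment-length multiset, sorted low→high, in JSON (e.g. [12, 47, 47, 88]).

Per-enzyme occurrences:
  VbrII GTAGCCA/2: at [15, 50, 61, 94, 105, 113, 124, 151, 165, 186] ⇒ [17, 52, 63, 96, 107, 115, 126, 153, 167, 188]
  YnoI CGTG/4: at [9, 24, 29, 44, 69, 75, 79, 85, 133, 138, 145, 160, 176, 193] ⇒ [13, 28, 33, 48, 73, 79, 83, 89, 137, 142, 149, 164, 180, 197]

Pooled cuts: [13, 17, 28, 33, 48, 52, 63, 73, 79, 83, 89, 96, 107, 115, 126, 137, 142, 149, 153, 164, 167, 180, 188, 197]

Fragments:
  [0,13): 13 bp
  [13,17): 4 bp
  [17,28): 11 bp
  [28,33): 5 bp
  [33,48): 15 bp
  [48,52): 4 bp
  [52,63): 11 bp
  [63,73): 10 bp
  [73,79): 6 bp
  [79,83): 4 bp
  [83,89): 6 bp
  [89,96): 7 bp
  [96,107): 11 bp
  [107,115): 8 bp
  [115,126): 11 bp
  [126,137): 11 bp
  [137,142): 5 bp
  [142,149): 7 bp
  [149,153): 4 bp
  [153,164): 11 bp
  [164,167): 3 bp
  [167,180): 13 bp
  [180,188): 8 bp
  [188,197): 9 bp
  [197,201): 4 bp

[3,4,4,4,4,4,5,5,6,6,7,7,8,8,9,10,11,11,11,11,11,11,13,13,15]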